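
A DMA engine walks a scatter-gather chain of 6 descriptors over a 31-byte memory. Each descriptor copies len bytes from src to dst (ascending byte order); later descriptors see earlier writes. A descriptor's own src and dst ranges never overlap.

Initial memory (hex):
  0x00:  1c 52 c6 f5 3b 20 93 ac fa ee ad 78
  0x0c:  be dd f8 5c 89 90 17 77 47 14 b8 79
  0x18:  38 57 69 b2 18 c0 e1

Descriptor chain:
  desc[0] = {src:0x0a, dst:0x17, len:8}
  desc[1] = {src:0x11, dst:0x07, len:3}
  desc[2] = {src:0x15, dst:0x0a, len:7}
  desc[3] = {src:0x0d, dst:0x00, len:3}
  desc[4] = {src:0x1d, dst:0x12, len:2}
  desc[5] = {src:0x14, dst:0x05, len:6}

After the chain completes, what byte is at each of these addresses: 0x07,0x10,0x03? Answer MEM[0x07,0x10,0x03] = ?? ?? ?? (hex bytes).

D0: mem[0x17..0x1e] <- [ad 78 be dd f8 5c 89 90]
D1: mem[0x07..0x09] <- [90 17 77]
D2: mem[0x0a..0x10] <- [14 b8 ad 78 be dd f8]
D3: mem[0x00..0x02] <- [78 be dd]
D4: mem[0x12..0x13] <- [89 90]
D5: mem[0x05..0x0a] <- [47 14 b8 ad 78 be]
query mem[0x07]=0xb8, mem[0x10]=0xf8, mem[0x03]=0xf5

MEM[0x07,0x10,0x03] = b8 f8 f5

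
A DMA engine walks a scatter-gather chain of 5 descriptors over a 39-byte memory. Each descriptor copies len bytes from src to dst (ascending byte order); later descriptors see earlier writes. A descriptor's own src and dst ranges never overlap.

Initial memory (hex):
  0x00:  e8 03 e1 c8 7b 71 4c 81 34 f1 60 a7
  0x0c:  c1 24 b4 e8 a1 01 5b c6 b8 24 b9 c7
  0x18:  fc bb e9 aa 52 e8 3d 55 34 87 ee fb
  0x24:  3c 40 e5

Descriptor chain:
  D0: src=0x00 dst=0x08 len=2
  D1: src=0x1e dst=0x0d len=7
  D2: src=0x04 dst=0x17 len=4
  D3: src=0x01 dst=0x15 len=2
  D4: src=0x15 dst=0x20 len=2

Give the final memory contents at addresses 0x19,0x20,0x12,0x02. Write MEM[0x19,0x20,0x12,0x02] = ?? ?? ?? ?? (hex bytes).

MEM[0x19,0x20,0x12,0x02] = 4c 03 fb e1

[0] 0x00->0x08 len=2 : e8 03
[1] 0x1e->0x0d len=7 : 3d 55 34 87 ee fb 3c
[2] 0x04->0x17 len=4 : 7b 71 4c 81
[3] 0x01->0x15 len=2 : 03 e1
[4] 0x15->0x20 len=2 : 03 e1
query mem[0x19]=0x4c, mem[0x20]=0x03, mem[0x12]=0xfb, mem[0x02]=0xe1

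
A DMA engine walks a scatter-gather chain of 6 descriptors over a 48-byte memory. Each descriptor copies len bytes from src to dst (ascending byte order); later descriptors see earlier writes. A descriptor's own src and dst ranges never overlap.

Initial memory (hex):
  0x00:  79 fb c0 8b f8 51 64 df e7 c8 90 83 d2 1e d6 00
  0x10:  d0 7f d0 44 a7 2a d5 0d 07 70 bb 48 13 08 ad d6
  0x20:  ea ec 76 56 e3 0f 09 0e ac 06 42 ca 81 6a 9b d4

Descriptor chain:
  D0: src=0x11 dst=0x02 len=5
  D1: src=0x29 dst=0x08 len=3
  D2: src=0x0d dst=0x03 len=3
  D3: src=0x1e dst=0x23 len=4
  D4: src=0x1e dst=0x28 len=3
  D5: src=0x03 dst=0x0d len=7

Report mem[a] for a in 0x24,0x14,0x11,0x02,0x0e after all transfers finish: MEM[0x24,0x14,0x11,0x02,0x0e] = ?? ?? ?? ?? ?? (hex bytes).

#0 dst[0x02+5] := {0x7f,0xd0,0x44,0xa7,0x2a}
#1 dst[0x08+3] := {0x06,0x42,0xca}
#2 dst[0x03+3] := {0x1e,0xd6,0x00}
#3 dst[0x23+4] := {0xad,0xd6,0xea,0xec}
#4 dst[0x28+3] := {0xad,0xd6,0xea}
#5 dst[0x0d+7] := {0x1e,0xd6,0x00,0x2a,0xdf,0x06,0x42}
query mem[0x24]=0xd6, mem[0x14]=0xa7, mem[0x11]=0xdf, mem[0x02]=0x7f, mem[0x0e]=0xd6

MEM[0x24,0x14,0x11,0x02,0x0e] = d6 a7 df 7f d6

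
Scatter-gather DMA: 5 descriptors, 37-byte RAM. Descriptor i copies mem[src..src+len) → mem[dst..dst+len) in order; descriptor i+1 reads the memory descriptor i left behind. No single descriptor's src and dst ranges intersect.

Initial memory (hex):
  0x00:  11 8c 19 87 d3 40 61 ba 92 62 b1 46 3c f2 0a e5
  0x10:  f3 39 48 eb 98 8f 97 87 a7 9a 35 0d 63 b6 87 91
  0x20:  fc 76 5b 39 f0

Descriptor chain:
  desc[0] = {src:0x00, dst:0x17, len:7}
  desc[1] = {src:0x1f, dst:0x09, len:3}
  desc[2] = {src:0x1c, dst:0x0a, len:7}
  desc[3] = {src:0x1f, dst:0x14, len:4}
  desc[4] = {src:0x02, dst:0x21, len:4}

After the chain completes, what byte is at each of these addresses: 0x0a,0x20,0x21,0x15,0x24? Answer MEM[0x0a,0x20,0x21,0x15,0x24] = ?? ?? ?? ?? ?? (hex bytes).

MEM[0x0a,0x20,0x21,0x15,0x24] = 40 fc 19 fc 40

[0] 0x00->0x17 len=7 : 11 8c 19 87 d3 40 61
[1] 0x1f->0x09 len=3 : 91 fc 76
[2] 0x1c->0x0a len=7 : 40 61 87 91 fc 76 5b
[3] 0x1f->0x14 len=4 : 91 fc 76 5b
[4] 0x02->0x21 len=4 : 19 87 d3 40
query mem[0x0a]=0x40, mem[0x20]=0xfc, mem[0x21]=0x19, mem[0x15]=0xfc, mem[0x24]=0x40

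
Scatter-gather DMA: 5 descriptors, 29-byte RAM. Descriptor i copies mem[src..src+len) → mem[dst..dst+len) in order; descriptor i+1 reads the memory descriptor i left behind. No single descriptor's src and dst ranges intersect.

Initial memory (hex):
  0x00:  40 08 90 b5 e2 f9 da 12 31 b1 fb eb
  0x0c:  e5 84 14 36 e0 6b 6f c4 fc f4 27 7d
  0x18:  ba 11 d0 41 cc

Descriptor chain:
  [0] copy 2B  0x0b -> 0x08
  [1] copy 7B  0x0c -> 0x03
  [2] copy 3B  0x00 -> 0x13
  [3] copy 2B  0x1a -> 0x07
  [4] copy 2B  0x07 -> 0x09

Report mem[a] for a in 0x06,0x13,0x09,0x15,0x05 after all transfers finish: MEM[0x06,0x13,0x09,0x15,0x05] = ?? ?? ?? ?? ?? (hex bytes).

#0 dst[0x08+2] := {0xeb,0xe5}
#1 dst[0x03+7] := {0xe5,0x84,0x14,0x36,0xe0,0x6b,0x6f}
#2 dst[0x13+3] := {0x40,0x08,0x90}
#3 dst[0x07+2] := {0xd0,0x41}
#4 dst[0x09+2] := {0xd0,0x41}
query mem[0x06]=0x36, mem[0x13]=0x40, mem[0x09]=0xd0, mem[0x15]=0x90, mem[0x05]=0x14

MEM[0x06,0x13,0x09,0x15,0x05] = 36 40 d0 90 14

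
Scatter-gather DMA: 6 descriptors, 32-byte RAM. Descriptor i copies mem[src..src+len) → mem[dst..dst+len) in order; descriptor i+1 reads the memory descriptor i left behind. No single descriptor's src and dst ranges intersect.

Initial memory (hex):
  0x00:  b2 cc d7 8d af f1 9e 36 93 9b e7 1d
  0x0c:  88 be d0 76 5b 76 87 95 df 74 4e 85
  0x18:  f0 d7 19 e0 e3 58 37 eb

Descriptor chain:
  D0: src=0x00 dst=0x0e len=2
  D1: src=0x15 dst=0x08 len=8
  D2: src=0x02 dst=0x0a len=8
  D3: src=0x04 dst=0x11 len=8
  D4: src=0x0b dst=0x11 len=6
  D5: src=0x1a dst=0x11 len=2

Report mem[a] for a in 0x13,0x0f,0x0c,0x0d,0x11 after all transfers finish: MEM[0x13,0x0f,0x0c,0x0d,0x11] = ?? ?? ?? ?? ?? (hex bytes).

MEM[0x13,0x0f,0x0c,0x0d,0x11] = f1 36 af f1 19

D0: mem[0x0e..0x0f] <- [b2 cc]
D1: mem[0x08..0x0f] <- [74 4e 85 f0 d7 19 e0 e3]
D2: mem[0x0a..0x11] <- [d7 8d af f1 9e 36 74 4e]
D3: mem[0x11..0x18] <- [af f1 9e 36 74 4e d7 8d]
D4: mem[0x11..0x16] <- [8d af f1 9e 36 74]
D5: mem[0x11..0x12] <- [19 e0]
query mem[0x13]=0xf1, mem[0x0f]=0x36, mem[0x0c]=0xaf, mem[0x0d]=0xf1, mem[0x11]=0x19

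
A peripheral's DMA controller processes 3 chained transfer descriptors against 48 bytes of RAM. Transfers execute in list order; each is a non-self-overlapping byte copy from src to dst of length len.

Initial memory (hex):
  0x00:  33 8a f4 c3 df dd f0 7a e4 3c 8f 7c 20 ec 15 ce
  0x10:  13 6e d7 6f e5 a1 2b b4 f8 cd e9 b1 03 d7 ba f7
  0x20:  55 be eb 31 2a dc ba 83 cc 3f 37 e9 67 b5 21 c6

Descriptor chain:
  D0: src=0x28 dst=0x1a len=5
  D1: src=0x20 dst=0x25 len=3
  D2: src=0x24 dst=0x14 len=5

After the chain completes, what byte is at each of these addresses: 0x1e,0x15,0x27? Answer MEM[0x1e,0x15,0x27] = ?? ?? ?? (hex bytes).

  after D0: wrote 5B at 0x1a = cc3f37e967
  after D1: wrote 3B at 0x25 = 55beeb
  after D2: wrote 5B at 0x14 = 2a55beebcc
query mem[0x1e]=0x67, mem[0x15]=0x55, mem[0x27]=0xeb

MEM[0x1e,0x15,0x27] = 67 55 eb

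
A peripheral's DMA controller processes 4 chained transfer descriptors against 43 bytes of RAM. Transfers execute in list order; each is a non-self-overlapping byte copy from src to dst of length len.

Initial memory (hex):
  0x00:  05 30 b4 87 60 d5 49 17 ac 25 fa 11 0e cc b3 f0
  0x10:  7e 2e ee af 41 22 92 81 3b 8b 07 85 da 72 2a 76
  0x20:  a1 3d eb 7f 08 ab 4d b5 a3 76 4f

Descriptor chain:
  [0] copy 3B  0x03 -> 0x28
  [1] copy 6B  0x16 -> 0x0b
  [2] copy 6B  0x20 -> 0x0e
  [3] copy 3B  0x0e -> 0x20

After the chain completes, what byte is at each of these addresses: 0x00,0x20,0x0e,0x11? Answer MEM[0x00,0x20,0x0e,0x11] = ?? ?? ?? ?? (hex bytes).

MEM[0x00,0x20,0x0e,0x11] = 05 a1 a1 7f

D0: mem[0x28..0x2a] <- [87 60 d5]
D1: mem[0x0b..0x10] <- [92 81 3b 8b 07 85]
D2: mem[0x0e..0x13] <- [a1 3d eb 7f 08 ab]
D3: mem[0x20..0x22] <- [a1 3d eb]
query mem[0x00]=0x05, mem[0x20]=0xa1, mem[0x0e]=0xa1, mem[0x11]=0x7f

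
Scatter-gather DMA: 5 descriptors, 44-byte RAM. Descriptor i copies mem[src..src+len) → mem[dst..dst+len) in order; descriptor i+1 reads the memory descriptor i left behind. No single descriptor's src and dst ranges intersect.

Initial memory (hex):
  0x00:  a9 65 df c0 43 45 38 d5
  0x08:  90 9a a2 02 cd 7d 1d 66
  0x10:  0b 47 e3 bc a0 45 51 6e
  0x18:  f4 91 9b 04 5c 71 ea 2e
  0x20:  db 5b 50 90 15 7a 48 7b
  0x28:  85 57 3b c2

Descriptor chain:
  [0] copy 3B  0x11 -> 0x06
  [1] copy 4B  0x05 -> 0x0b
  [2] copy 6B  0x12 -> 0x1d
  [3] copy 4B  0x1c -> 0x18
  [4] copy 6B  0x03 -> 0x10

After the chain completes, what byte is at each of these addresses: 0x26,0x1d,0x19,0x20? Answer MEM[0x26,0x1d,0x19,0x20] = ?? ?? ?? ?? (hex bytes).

D0: mem[0x06..0x08] <- [47 e3 bc]
D1: mem[0x0b..0x0e] <- [45 47 e3 bc]
D2: mem[0x1d..0x22] <- [e3 bc a0 45 51 6e]
D3: mem[0x18..0x1b] <- [5c e3 bc a0]
D4: mem[0x10..0x15] <- [c0 43 45 47 e3 bc]
query mem[0x26]=0x48, mem[0x1d]=0xe3, mem[0x19]=0xe3, mem[0x20]=0x45

MEM[0x26,0x1d,0x19,0x20] = 48 e3 e3 45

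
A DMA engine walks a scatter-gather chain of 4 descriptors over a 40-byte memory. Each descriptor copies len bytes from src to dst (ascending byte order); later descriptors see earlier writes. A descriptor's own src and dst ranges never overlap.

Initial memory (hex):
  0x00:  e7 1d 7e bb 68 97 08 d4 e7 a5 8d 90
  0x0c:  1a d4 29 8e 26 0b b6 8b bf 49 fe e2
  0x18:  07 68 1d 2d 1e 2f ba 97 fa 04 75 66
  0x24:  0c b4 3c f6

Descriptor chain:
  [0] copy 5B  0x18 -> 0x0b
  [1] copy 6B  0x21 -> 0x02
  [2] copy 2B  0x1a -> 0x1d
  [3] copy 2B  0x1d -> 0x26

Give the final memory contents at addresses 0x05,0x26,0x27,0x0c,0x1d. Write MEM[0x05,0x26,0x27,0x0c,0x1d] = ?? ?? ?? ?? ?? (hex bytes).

MEM[0x05,0x26,0x27,0x0c,0x1d] = 0c 1d 2d 68 1d

[0] 0x18->0x0b len=5 : 07 68 1d 2d 1e
[1] 0x21->0x02 len=6 : 04 75 66 0c b4 3c
[2] 0x1a->0x1d len=2 : 1d 2d
[3] 0x1d->0x26 len=2 : 1d 2d
query mem[0x05]=0x0c, mem[0x26]=0x1d, mem[0x27]=0x2d, mem[0x0c]=0x68, mem[0x1d]=0x1d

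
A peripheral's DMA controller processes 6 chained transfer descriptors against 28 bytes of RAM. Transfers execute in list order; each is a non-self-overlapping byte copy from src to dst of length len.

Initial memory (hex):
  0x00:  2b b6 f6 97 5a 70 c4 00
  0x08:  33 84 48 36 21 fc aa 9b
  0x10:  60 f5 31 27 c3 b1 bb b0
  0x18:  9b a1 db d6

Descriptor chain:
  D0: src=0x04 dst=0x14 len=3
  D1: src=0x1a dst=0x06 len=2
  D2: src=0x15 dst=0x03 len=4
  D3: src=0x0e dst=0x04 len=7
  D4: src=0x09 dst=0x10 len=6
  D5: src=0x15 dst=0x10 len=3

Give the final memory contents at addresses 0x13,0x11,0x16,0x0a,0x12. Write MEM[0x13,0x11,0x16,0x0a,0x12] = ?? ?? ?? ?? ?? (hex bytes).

MEM[0x13,0x11,0x16,0x0a,0x12] = 21 c4 c4 5a b0

  after D0: wrote 3B at 0x14 = 5a70c4
  after D1: wrote 2B at 0x06 = dbd6
  after D2: wrote 4B at 0x03 = 70c4b09b
  after D3: wrote 7B at 0x04 = aa9b60f531275a
  after D4: wrote 6B at 0x10 = 275a3621fcaa
  after D5: wrote 3B at 0x10 = aac4b0
query mem[0x13]=0x21, mem[0x11]=0xc4, mem[0x16]=0xc4, mem[0x0a]=0x5a, mem[0x12]=0xb0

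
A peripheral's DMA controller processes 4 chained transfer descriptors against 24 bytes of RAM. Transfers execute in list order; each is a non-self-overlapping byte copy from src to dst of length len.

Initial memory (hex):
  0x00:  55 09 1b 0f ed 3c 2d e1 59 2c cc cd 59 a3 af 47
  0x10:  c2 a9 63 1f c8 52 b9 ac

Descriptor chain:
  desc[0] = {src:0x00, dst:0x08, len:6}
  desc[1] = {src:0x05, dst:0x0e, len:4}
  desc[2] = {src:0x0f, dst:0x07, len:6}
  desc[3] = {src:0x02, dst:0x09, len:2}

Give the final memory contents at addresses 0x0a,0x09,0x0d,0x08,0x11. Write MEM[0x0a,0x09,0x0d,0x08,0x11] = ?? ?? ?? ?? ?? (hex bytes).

  after D0: wrote 6B at 0x08 = 55091b0fed3c
  after D1: wrote 4B at 0x0e = 3c2de155
  after D2: wrote 6B at 0x07 = 2de155631fc8
  after D3: wrote 2B at 0x09 = 1b0f
query mem[0x0a]=0x0f, mem[0x09]=0x1b, mem[0x0d]=0x3c, mem[0x08]=0xe1, mem[0x11]=0x55

MEM[0x0a,0x09,0x0d,0x08,0x11] = 0f 1b 3c e1 55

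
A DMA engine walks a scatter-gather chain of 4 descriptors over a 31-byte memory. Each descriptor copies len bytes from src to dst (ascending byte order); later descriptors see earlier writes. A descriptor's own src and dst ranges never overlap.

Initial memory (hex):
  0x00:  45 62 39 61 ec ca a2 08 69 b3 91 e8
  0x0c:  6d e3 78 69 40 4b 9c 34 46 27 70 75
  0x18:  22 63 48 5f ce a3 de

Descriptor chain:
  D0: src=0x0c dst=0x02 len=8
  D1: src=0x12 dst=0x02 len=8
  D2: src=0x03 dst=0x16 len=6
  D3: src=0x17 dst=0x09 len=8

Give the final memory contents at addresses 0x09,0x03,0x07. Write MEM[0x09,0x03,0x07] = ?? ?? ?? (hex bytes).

MEM[0x09,0x03,0x07] = 46 34 75

[0] 0x0c->0x02 len=8 : 6d e3 78 69 40 4b 9c 34
[1] 0x12->0x02 len=8 : 9c 34 46 27 70 75 22 63
[2] 0x03->0x16 len=6 : 34 46 27 70 75 22
[3] 0x17->0x09 len=8 : 46 27 70 75 22 ce a3 de
query mem[0x09]=0x46, mem[0x03]=0x34, mem[0x07]=0x75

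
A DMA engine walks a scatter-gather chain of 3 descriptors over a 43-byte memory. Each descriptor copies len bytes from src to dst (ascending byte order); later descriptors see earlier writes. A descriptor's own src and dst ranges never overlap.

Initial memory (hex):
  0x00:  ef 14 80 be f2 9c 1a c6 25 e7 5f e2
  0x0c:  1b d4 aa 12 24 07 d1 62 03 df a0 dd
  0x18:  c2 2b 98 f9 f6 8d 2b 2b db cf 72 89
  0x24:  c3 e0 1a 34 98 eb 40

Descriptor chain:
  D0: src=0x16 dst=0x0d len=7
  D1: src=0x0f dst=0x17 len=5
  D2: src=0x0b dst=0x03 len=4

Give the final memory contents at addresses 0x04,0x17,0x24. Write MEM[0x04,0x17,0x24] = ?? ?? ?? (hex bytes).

[0] 0x16->0x0d len=7 : a0 dd c2 2b 98 f9 f6
[1] 0x0f->0x17 len=5 : c2 2b 98 f9 f6
[2] 0x0b->0x03 len=4 : e2 1b a0 dd
query mem[0x04]=0x1b, mem[0x17]=0xc2, mem[0x24]=0xc3

MEM[0x04,0x17,0x24] = 1b c2 c3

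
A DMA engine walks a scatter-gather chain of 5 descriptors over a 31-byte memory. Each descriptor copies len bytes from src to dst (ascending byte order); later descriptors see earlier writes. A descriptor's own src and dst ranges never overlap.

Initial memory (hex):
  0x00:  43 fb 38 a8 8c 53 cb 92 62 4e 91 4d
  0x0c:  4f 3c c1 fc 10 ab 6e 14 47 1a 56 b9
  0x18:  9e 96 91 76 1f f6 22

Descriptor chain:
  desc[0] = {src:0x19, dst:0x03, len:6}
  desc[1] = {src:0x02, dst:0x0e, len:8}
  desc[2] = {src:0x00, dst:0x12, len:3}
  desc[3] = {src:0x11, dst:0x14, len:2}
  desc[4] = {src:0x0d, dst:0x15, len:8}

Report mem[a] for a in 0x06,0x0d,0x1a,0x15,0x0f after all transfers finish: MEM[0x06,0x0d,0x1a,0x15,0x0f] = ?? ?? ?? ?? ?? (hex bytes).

MEM[0x06,0x0d,0x1a,0x15,0x0f] = 1f 3c 43 3c 96

D0: mem[0x03..0x08] <- [96 91 76 1f f6 22]
D1: mem[0x0e..0x15] <- [38 96 91 76 1f f6 22 4e]
D2: mem[0x12..0x14] <- [43 fb 38]
D3: mem[0x14..0x15] <- [76 43]
D4: mem[0x15..0x1c] <- [3c 38 96 91 76 43 fb 76]
query mem[0x06]=0x1f, mem[0x0d]=0x3c, mem[0x1a]=0x43, mem[0x15]=0x3c, mem[0x0f]=0x96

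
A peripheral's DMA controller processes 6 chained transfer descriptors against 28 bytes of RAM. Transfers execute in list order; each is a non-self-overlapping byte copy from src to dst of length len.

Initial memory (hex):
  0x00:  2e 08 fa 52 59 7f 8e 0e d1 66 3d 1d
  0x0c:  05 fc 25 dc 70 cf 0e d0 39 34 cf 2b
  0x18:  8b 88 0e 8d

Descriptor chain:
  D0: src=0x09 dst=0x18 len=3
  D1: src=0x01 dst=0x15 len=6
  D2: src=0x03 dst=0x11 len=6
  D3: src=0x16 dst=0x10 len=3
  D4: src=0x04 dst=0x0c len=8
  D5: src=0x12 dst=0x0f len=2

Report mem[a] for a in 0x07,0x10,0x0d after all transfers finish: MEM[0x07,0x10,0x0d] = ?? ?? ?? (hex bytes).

[0] 0x09->0x18 len=3 : 66 3d 1d
[1] 0x01->0x15 len=6 : 08 fa 52 59 7f 8e
[2] 0x03->0x11 len=6 : 52 59 7f 8e 0e d1
[3] 0x16->0x10 len=3 : d1 52 59
[4] 0x04->0x0c len=8 : 59 7f 8e 0e d1 66 3d 1d
[5] 0x12->0x0f len=2 : 3d 1d
query mem[0x07]=0x0e, mem[0x10]=0x1d, mem[0x0d]=0x7f

MEM[0x07,0x10,0x0d] = 0e 1d 7f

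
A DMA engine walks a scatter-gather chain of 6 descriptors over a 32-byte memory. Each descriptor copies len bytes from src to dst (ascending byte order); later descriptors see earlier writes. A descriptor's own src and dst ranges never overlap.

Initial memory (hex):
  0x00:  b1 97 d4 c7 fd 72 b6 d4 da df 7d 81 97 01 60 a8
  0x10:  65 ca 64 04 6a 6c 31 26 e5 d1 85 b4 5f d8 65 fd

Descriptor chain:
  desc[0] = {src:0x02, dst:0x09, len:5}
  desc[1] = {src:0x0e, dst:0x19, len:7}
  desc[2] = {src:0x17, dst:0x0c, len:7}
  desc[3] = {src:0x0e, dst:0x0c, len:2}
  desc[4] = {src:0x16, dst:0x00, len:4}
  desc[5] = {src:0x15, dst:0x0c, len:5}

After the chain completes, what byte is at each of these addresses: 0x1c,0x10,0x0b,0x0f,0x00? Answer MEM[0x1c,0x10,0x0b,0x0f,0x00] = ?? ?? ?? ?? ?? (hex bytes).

MEM[0x1c,0x10,0x0b,0x0f,0x00] = ca 60 fd e5 31

D0: mem[0x09..0x0d] <- [d4 c7 fd 72 b6]
D1: mem[0x19..0x1f] <- [60 a8 65 ca 64 04 6a]
D2: mem[0x0c..0x12] <- [26 e5 60 a8 65 ca 64]
D3: mem[0x0c..0x0d] <- [60 a8]
D4: mem[0x00..0x03] <- [31 26 e5 60]
D5: mem[0x0c..0x10] <- [6c 31 26 e5 60]
query mem[0x1c]=0xca, mem[0x10]=0x60, mem[0x0b]=0xfd, mem[0x0f]=0xe5, mem[0x00]=0x31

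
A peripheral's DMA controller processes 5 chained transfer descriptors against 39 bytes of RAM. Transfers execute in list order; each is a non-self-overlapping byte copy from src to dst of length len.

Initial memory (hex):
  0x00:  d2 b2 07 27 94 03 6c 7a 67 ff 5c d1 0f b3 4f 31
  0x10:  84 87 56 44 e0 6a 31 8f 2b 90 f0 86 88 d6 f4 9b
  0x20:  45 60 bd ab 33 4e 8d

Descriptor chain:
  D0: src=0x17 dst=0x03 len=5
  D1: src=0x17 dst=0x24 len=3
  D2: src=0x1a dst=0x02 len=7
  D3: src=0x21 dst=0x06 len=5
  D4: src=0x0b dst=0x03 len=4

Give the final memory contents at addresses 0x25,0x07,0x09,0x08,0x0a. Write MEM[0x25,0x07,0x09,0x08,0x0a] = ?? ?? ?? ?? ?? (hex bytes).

MEM[0x25,0x07,0x09,0x08,0x0a] = 2b bd 8f ab 2b

D0: mem[0x03..0x07] <- [8f 2b 90 f0 86]
D1: mem[0x24..0x26] <- [8f 2b 90]
D2: mem[0x02..0x08] <- [f0 86 88 d6 f4 9b 45]
D3: mem[0x06..0x0a] <- [60 bd ab 8f 2b]
D4: mem[0x03..0x06] <- [d1 0f b3 4f]
query mem[0x25]=0x2b, mem[0x07]=0xbd, mem[0x09]=0x8f, mem[0x08]=0xab, mem[0x0a]=0x2b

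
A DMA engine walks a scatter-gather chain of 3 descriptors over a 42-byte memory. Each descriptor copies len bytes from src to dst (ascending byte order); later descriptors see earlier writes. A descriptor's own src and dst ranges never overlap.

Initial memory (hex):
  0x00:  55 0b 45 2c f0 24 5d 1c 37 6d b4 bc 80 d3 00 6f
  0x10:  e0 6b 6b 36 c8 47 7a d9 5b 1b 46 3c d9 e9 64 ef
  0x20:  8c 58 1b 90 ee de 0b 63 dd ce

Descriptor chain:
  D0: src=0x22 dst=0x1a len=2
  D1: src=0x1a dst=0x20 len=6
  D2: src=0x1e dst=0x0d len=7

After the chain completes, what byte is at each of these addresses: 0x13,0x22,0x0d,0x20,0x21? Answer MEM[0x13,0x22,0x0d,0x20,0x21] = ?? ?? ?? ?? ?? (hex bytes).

  after D0: wrote 2B at 0x1a = 1b90
  after D1: wrote 6B at 0x20 = 1b90d9e964ef
  after D2: wrote 7B at 0x0d = 64ef1b90d9e964
query mem[0x13]=0x64, mem[0x22]=0xd9, mem[0x0d]=0x64, mem[0x20]=0x1b, mem[0x21]=0x90

MEM[0x13,0x22,0x0d,0x20,0x21] = 64 d9 64 1b 90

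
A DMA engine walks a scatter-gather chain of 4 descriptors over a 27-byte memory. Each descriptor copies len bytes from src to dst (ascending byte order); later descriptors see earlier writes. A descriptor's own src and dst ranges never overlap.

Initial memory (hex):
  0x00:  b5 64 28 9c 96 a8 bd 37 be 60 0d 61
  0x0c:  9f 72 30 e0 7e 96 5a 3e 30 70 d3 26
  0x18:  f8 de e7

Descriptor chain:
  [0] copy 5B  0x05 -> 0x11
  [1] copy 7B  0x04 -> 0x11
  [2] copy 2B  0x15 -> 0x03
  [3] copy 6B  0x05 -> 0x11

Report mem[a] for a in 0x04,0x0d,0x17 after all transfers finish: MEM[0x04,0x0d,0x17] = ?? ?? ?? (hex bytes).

MEM[0x04,0x0d,0x17] = 60 72 0d

  after D0: wrote 5B at 0x11 = a8bd37be60
  after D1: wrote 7B at 0x11 = 96a8bd37be600d
  after D2: wrote 2B at 0x03 = be60
  after D3: wrote 6B at 0x11 = a8bd37be600d
query mem[0x04]=0x60, mem[0x0d]=0x72, mem[0x17]=0x0d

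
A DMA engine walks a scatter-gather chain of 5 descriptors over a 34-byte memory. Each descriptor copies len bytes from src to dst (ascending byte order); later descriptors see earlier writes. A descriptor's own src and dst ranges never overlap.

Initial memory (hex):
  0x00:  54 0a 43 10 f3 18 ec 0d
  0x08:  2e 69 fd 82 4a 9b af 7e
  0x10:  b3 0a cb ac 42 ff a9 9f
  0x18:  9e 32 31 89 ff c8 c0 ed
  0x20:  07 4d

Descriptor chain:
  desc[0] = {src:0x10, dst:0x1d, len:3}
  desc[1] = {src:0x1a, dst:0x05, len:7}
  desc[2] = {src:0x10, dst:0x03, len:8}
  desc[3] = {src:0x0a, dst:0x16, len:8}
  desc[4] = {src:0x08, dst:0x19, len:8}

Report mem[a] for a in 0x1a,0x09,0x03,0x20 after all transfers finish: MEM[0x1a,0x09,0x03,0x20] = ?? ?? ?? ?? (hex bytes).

[0] 0x10->0x1d len=3 : b3 0a cb
[1] 0x1a->0x05 len=7 : 31 89 ff b3 0a cb 07
[2] 0x10->0x03 len=8 : b3 0a cb ac 42 ff a9 9f
[3] 0x0a->0x16 len=8 : 9f 07 4a 9b af 7e b3 0a
[4] 0x08->0x19 len=8 : ff a9 9f 07 4a 9b af 7e
query mem[0x1a]=0xa9, mem[0x09]=0xa9, mem[0x03]=0xb3, mem[0x20]=0x7e

MEM[0x1a,0x09,0x03,0x20] = a9 a9 b3 7e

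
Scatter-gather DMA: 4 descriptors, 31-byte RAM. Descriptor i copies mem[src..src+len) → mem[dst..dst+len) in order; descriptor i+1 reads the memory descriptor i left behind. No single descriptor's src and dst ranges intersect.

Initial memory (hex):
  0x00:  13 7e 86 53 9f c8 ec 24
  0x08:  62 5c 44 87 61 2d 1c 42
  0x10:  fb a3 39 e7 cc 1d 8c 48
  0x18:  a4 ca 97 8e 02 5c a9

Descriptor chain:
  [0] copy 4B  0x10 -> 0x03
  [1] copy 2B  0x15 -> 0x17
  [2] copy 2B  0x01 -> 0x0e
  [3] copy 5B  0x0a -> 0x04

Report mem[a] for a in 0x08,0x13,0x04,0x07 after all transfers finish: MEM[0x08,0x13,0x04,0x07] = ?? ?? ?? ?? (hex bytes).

MEM[0x08,0x13,0x04,0x07] = 7e e7 44 2d

#0 dst[0x03+4] := {0xfb,0xa3,0x39,0xe7}
#1 dst[0x17+2] := {0x1d,0x8c}
#2 dst[0x0e+2] := {0x7e,0x86}
#3 dst[0x04+5] := {0x44,0x87,0x61,0x2d,0x7e}
query mem[0x08]=0x7e, mem[0x13]=0xe7, mem[0x04]=0x44, mem[0x07]=0x2d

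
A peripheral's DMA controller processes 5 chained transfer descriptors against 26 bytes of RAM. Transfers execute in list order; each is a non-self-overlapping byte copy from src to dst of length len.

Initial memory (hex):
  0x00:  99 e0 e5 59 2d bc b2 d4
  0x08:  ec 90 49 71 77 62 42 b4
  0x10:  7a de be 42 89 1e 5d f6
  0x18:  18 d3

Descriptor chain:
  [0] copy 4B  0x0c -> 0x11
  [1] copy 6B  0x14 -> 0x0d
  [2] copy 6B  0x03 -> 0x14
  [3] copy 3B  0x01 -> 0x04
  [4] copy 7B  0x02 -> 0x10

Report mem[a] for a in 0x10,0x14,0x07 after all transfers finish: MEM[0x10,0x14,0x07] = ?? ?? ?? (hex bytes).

  after D0: wrote 4B at 0x11 = 776242b4
  after D1: wrote 6B at 0x0d = b41e5df618d3
  after D2: wrote 6B at 0x14 = 592dbcb2d4ec
  after D3: wrote 3B at 0x04 = e0e559
  after D4: wrote 7B at 0x10 = e559e0e559d4ec
query mem[0x10]=0xe5, mem[0x14]=0x59, mem[0x07]=0xd4

MEM[0x10,0x14,0x07] = e5 59 d4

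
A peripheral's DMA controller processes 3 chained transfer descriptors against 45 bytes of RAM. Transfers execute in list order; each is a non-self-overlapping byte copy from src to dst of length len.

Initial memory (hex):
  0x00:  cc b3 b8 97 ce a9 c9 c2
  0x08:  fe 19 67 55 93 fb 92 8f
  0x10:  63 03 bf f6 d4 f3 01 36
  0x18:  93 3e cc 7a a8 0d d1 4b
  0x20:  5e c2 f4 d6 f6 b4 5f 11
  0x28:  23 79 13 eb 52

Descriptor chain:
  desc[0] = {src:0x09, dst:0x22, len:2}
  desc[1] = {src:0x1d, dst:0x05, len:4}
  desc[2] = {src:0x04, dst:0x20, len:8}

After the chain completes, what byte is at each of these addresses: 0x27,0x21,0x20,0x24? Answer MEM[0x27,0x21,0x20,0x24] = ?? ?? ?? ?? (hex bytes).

[0] 0x09->0x22 len=2 : 19 67
[1] 0x1d->0x05 len=4 : 0d d1 4b 5e
[2] 0x04->0x20 len=8 : ce 0d d1 4b 5e 19 67 55
query mem[0x27]=0x55, mem[0x21]=0x0d, mem[0x20]=0xce, mem[0x24]=0x5e

MEM[0x27,0x21,0x20,0x24] = 55 0d ce 5e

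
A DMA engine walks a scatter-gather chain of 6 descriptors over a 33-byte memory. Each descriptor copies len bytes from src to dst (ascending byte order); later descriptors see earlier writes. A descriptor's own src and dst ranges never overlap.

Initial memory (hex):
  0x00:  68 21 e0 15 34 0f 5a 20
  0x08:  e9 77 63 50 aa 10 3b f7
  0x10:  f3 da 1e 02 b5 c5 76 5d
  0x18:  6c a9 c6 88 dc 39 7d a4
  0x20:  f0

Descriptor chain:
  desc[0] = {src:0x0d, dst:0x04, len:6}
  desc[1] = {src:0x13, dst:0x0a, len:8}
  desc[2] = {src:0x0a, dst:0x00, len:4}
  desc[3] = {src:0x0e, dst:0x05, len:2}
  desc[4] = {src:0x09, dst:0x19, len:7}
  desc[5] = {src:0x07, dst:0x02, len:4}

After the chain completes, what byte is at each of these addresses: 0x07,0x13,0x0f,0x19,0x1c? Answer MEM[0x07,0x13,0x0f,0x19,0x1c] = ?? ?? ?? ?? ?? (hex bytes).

MEM[0x07,0x13,0x0f,0x19,0x1c] = f3 02 6c 1e c5

[0] 0x0d->0x04 len=6 : 10 3b f7 f3 da 1e
[1] 0x13->0x0a len=8 : 02 b5 c5 76 5d 6c a9 c6
[2] 0x0a->0x00 len=4 : 02 b5 c5 76
[3] 0x0e->0x05 len=2 : 5d 6c
[4] 0x09->0x19 len=7 : 1e 02 b5 c5 76 5d 6c
[5] 0x07->0x02 len=4 : f3 da 1e 02
query mem[0x07]=0xf3, mem[0x13]=0x02, mem[0x0f]=0x6c, mem[0x19]=0x1e, mem[0x1c]=0xc5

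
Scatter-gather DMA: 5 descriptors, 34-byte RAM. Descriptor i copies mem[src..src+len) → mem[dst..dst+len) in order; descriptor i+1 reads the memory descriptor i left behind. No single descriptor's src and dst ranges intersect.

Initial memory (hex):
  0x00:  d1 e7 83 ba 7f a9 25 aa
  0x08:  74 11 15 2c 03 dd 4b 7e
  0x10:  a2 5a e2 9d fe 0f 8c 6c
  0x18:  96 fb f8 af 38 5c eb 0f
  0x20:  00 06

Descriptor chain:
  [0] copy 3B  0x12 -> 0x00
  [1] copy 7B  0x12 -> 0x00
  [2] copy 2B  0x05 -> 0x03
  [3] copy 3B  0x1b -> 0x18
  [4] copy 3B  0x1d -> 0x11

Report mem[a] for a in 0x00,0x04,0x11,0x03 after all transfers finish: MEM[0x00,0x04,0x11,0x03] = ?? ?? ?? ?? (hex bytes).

  after D0: wrote 3B at 0x00 = e29dfe
  after D1: wrote 7B at 0x00 = e29dfe0f8c6c96
  after D2: wrote 2B at 0x03 = 6c96
  after D3: wrote 3B at 0x18 = af385c
  after D4: wrote 3B at 0x11 = 5ceb0f
query mem[0x00]=0xe2, mem[0x04]=0x96, mem[0x11]=0x5c, mem[0x03]=0x6c

MEM[0x00,0x04,0x11,0x03] = e2 96 5c 6c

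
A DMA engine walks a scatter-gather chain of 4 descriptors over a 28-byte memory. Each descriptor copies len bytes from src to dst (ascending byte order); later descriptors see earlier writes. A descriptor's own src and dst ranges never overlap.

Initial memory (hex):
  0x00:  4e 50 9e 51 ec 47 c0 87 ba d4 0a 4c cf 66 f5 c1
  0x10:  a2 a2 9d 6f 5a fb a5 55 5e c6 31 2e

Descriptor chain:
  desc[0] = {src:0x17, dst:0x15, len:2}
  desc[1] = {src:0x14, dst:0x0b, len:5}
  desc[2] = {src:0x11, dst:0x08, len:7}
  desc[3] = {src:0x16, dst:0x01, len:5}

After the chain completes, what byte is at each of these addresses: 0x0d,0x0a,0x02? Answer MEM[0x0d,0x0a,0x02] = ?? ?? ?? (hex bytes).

MEM[0x0d,0x0a,0x02] = 5e 6f 55

[0] 0x17->0x15 len=2 : 55 5e
[1] 0x14->0x0b len=5 : 5a 55 5e 55 5e
[2] 0x11->0x08 len=7 : a2 9d 6f 5a 55 5e 55
[3] 0x16->0x01 len=5 : 5e 55 5e c6 31
query mem[0x0d]=0x5e, mem[0x0a]=0x6f, mem[0x02]=0x55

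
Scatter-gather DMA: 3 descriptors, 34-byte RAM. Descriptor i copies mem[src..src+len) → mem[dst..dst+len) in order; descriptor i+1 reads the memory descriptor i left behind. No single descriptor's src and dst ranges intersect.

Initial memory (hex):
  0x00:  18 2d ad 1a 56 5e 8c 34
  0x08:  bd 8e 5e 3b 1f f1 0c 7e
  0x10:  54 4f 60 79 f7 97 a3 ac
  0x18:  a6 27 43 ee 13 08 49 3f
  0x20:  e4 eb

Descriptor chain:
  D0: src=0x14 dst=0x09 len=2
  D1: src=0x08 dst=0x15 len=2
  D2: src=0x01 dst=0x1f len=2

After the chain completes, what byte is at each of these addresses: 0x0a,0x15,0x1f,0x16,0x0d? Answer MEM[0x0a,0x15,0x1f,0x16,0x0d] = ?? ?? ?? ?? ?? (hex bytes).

  after D0: wrote 2B at 0x09 = f797
  after D1: wrote 2B at 0x15 = bdf7
  after D2: wrote 2B at 0x1f = 2dad
query mem[0x0a]=0x97, mem[0x15]=0xbd, mem[0x1f]=0x2d, mem[0x16]=0xf7, mem[0x0d]=0xf1

MEM[0x0a,0x15,0x1f,0x16,0x0d] = 97 bd 2d f7 f1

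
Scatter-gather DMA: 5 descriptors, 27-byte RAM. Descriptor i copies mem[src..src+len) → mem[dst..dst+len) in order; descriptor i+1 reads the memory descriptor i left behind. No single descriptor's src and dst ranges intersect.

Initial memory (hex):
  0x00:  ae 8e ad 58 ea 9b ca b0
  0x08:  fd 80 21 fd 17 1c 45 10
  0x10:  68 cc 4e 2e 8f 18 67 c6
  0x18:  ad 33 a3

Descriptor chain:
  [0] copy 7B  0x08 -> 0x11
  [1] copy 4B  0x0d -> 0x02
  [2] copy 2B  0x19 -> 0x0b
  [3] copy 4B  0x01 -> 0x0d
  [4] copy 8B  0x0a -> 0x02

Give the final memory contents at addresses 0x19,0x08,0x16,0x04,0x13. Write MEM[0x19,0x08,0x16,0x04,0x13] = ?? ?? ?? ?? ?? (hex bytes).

MEM[0x19,0x08,0x16,0x04,0x13] = 33 10 1c a3 21

#0 dst[0x11+7] := {0xfd,0x80,0x21,0xfd,0x17,0x1c,0x45}
#1 dst[0x02+4] := {0x1c,0x45,0x10,0x68}
#2 dst[0x0b+2] := {0x33,0xa3}
#3 dst[0x0d+4] := {0x8e,0x1c,0x45,0x10}
#4 dst[0x02+8] := {0x21,0x33,0xa3,0x8e,0x1c,0x45,0x10,0xfd}
query mem[0x19]=0x33, mem[0x08]=0x10, mem[0x16]=0x1c, mem[0x04]=0xa3, mem[0x13]=0x21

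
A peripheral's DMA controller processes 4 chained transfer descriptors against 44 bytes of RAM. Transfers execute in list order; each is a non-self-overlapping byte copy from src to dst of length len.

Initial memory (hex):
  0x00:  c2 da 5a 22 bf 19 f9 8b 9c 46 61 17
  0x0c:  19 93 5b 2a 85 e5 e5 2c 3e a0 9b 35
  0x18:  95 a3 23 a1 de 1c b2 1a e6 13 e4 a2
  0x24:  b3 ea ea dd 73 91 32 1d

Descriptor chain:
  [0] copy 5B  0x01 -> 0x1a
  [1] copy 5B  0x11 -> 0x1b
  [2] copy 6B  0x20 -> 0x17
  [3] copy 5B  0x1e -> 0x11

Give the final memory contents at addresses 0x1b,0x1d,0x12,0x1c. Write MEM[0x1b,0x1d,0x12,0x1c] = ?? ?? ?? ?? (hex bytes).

  after D0: wrote 5B at 0x1a = da5a22bf19
  after D1: wrote 5B at 0x1b = e5e52c3ea0
  after D2: wrote 6B at 0x17 = e613e4a2b3ea
  after D3: wrote 5B at 0x11 = 3ea0e613e4
query mem[0x1b]=0xb3, mem[0x1d]=0x2c, mem[0x12]=0xa0, mem[0x1c]=0xea

MEM[0x1b,0x1d,0x12,0x1c] = b3 2c a0 ea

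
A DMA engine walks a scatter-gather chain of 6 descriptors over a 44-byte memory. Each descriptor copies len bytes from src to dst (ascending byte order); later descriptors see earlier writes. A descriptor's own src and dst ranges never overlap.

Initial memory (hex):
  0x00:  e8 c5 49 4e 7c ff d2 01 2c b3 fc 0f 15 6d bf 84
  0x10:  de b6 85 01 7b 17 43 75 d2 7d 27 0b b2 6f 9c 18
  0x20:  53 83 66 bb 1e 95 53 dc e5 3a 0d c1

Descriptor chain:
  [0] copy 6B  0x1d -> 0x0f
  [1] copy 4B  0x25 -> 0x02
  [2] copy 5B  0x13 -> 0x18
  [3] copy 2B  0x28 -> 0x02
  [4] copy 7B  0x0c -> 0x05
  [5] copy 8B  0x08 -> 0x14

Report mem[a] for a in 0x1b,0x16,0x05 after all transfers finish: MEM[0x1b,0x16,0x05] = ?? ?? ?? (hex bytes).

MEM[0x1b,0x16,0x05] = 6f 18 15

  after D0: wrote 6B at 0x0f = 6f9c18538366
  after D1: wrote 4B at 0x02 = 9553dce5
  after D2: wrote 5B at 0x18 = 8366174375
  after D3: wrote 2B at 0x02 = e53a
  after D4: wrote 7B at 0x05 = 156dbf6f9c1853
  after D5: wrote 8B at 0x14 = 6f9c1853156dbf6f
query mem[0x1b]=0x6f, mem[0x16]=0x18, mem[0x05]=0x15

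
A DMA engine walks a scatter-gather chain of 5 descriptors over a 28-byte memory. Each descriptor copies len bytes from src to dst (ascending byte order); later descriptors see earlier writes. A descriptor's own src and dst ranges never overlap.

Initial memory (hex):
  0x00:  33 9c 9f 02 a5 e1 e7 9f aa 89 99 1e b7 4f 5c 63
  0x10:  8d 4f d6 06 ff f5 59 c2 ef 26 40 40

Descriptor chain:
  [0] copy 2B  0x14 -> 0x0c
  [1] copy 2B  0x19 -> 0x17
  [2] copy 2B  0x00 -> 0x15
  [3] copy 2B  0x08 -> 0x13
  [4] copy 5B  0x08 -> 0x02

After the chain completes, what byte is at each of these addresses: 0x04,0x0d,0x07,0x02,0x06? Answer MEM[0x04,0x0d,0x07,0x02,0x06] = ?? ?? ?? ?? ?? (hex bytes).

D0: mem[0x0c..0x0d] <- [ff f5]
D1: mem[0x17..0x18] <- [26 40]
D2: mem[0x15..0x16] <- [33 9c]
D3: mem[0x13..0x14] <- [aa 89]
D4: mem[0x02..0x06] <- [aa 89 99 1e ff]
query mem[0x04]=0x99, mem[0x0d]=0xf5, mem[0x07]=0x9f, mem[0x02]=0xaa, mem[0x06]=0xff

MEM[0x04,0x0d,0x07,0x02,0x06] = 99 f5 9f aa ff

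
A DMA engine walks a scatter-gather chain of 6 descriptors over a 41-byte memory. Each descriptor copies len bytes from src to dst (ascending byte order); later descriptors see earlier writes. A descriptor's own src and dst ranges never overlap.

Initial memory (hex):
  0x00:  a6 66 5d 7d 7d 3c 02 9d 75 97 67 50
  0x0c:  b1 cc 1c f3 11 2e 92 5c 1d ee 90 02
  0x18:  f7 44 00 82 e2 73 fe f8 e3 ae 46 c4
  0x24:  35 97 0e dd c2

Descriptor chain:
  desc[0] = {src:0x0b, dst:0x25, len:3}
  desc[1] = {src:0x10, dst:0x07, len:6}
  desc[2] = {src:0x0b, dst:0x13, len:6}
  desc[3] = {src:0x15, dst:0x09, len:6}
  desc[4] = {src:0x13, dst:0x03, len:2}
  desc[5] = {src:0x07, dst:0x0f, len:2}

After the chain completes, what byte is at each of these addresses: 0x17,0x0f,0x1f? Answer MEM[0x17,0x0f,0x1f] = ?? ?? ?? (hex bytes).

#0 dst[0x25+3] := {0x50,0xb1,0xcc}
#1 dst[0x07+6] := {0x11,0x2e,0x92,0x5c,0x1d,0xee}
#2 dst[0x13+6] := {0x1d,0xee,0xcc,0x1c,0xf3,0x11}
#3 dst[0x09+6] := {0xcc,0x1c,0xf3,0x11,0x44,0x00}
#4 dst[0x03+2] := {0x1d,0xee}
#5 dst[0x0f+2] := {0x11,0x2e}
query mem[0x17]=0xf3, mem[0x0f]=0x11, mem[0x1f]=0xf8

MEM[0x17,0x0f,0x1f] = f3 11 f8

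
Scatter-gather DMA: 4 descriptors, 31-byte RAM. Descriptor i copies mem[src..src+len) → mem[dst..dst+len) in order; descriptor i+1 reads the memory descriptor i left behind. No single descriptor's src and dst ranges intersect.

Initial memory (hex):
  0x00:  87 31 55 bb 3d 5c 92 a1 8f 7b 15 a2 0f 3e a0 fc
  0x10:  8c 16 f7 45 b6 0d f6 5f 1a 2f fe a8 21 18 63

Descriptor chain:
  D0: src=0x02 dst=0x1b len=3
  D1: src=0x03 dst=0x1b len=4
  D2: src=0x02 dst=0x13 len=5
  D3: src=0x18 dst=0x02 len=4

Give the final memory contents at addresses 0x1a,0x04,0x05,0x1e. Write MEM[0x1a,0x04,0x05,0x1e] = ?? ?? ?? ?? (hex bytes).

#0 dst[0x1b+3] := {0x55,0xbb,0x3d}
#1 dst[0x1b+4] := {0xbb,0x3d,0x5c,0x92}
#2 dst[0x13+5] := {0x55,0xbb,0x3d,0x5c,0x92}
#3 dst[0x02+4] := {0x1a,0x2f,0xfe,0xbb}
query mem[0x1a]=0xfe, mem[0x04]=0xfe, mem[0x05]=0xbb, mem[0x1e]=0x92

MEM[0x1a,0x04,0x05,0x1e] = fe fe bb 92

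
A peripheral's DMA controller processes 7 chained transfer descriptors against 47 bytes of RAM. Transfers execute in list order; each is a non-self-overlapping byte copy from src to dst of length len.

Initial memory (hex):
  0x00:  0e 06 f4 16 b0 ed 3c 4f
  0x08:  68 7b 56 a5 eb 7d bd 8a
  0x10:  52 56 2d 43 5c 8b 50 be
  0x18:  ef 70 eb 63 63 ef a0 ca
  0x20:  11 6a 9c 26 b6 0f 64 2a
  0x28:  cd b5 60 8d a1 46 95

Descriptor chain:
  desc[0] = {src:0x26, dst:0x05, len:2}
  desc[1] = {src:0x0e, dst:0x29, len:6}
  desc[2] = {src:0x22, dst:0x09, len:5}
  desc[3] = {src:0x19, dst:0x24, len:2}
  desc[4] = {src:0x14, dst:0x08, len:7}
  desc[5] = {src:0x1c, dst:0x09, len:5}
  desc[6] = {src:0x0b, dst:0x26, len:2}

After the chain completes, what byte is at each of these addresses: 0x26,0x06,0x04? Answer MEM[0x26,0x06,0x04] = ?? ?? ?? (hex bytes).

MEM[0x26,0x06,0x04] = a0 2a b0

  after D0: wrote 2B at 0x05 = 642a
  after D1: wrote 6B at 0x29 = bd8a52562d43
  after D2: wrote 5B at 0x09 = 9c26b60f64
  after D3: wrote 2B at 0x24 = 70eb
  after D4: wrote 7B at 0x08 = 5c8b50beef70eb
  after D5: wrote 5B at 0x09 = 63efa0ca11
  after D6: wrote 2B at 0x26 = a0ca
query mem[0x26]=0xa0, mem[0x06]=0x2a, mem[0x04]=0xb0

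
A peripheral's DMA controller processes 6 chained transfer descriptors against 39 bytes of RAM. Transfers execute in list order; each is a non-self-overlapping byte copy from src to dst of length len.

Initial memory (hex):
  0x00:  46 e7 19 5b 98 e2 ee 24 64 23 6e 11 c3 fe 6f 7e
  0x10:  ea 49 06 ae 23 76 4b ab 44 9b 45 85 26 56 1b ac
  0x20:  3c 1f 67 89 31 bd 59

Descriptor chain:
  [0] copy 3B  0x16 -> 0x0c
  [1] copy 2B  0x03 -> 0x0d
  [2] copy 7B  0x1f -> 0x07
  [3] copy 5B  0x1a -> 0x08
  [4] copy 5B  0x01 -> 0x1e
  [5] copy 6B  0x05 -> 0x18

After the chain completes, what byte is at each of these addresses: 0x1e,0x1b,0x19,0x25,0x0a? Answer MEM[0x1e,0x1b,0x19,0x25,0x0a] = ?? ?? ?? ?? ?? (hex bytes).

  after D0: wrote 3B at 0x0c = 4bab44
  after D1: wrote 2B at 0x0d = 5b98
  after D2: wrote 7B at 0x07 = ac3c1f678931bd
  after D3: wrote 5B at 0x08 = 458526561b
  after D4: wrote 5B at 0x1e = e7195b98e2
  after D5: wrote 6B at 0x18 = e2eeac458526
query mem[0x1e]=0xe7, mem[0x1b]=0x45, mem[0x19]=0xee, mem[0x25]=0xbd, mem[0x0a]=0x26

MEM[0x1e,0x1b,0x19,0x25,0x0a] = e7 45 ee bd 26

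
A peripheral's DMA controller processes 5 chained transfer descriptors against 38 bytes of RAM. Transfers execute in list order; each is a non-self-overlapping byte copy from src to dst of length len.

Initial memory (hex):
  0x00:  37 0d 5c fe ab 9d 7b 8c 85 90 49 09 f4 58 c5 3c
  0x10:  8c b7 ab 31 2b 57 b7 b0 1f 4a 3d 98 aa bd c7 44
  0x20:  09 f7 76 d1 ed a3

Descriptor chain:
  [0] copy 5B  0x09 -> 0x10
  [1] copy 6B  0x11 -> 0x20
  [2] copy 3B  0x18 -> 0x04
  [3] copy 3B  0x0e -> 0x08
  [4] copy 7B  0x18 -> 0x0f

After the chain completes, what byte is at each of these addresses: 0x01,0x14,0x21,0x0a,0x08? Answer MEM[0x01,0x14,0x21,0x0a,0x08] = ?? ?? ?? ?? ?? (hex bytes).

MEM[0x01,0x14,0x21,0x0a,0x08] = 0d bd 09 90 c5

  after D0: wrote 5B at 0x10 = 904909f458
  after D1: wrote 6B at 0x20 = 4909f45857b7
  after D2: wrote 3B at 0x04 = 1f4a3d
  after D3: wrote 3B at 0x08 = c53c90
  after D4: wrote 7B at 0x0f = 1f4a3d98aabdc7
query mem[0x01]=0x0d, mem[0x14]=0xbd, mem[0x21]=0x09, mem[0x0a]=0x90, mem[0x08]=0xc5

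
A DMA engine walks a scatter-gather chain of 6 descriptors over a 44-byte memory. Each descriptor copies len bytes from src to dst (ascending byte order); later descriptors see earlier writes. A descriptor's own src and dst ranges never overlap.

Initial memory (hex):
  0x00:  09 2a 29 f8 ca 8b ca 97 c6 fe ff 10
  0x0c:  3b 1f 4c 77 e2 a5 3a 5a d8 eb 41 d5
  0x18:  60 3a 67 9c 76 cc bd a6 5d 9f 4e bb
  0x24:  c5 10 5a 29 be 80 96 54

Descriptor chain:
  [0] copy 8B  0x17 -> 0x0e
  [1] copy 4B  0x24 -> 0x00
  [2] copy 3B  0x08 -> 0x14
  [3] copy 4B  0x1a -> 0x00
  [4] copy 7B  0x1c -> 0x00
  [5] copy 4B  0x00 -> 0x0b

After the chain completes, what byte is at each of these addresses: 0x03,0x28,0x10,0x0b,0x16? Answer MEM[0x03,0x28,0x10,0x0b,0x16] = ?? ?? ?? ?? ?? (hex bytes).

#0 dst[0x0e+8] := {0xd5,0x60,0x3a,0x67,0x9c,0x76,0xcc,0xbd}
#1 dst[0x00+4] := {0xc5,0x10,0x5a,0x29}
#2 dst[0x14+3] := {0xc6,0xfe,0xff}
#3 dst[0x00+4] := {0x67,0x9c,0x76,0xcc}
#4 dst[0x00+7] := {0x76,0xcc,0xbd,0xa6,0x5d,0x9f,0x4e}
#5 dst[0x0b+4] := {0x76,0xcc,0xbd,0xa6}
query mem[0x03]=0xa6, mem[0x28]=0xbe, mem[0x10]=0x3a, mem[0x0b]=0x76, mem[0x16]=0xff

MEM[0x03,0x28,0x10,0x0b,0x16] = a6 be 3a 76 ff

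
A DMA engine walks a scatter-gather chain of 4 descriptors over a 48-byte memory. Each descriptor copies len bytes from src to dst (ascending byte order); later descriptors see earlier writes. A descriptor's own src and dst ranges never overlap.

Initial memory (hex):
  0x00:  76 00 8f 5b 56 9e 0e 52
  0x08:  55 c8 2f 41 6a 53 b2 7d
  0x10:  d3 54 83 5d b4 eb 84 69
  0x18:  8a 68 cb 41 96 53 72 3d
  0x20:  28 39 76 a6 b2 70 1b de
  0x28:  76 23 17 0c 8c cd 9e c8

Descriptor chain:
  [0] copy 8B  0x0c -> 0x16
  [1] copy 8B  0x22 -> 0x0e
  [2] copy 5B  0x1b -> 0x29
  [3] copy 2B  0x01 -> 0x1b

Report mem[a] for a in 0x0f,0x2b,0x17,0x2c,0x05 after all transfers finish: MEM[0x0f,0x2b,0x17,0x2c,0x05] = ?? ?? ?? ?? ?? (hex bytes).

  after D0: wrote 8B at 0x16 = 6a53b27dd354835d
  after D1: wrote 8B at 0x0e = 76a6b2701bde7623
  after D2: wrote 5B at 0x29 = 54835d723d
  after D3: wrote 2B at 0x1b = 008f
query mem[0x0f]=0xa6, mem[0x2b]=0x5d, mem[0x17]=0x53, mem[0x2c]=0x72, mem[0x05]=0x9e

MEM[0x0f,0x2b,0x17,0x2c,0x05] = a6 5d 53 72 9e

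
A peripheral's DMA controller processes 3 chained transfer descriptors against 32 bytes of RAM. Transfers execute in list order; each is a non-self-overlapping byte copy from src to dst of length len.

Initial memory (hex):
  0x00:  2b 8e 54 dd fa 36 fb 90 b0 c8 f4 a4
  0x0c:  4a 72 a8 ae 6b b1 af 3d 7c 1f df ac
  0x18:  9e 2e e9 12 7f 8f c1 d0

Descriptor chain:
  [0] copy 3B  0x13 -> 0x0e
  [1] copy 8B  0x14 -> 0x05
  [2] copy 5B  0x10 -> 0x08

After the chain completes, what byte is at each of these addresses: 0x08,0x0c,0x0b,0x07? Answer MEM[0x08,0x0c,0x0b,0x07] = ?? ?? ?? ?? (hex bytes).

D0: mem[0x0e..0x10] <- [3d 7c 1f]
D1: mem[0x05..0x0c] <- [7c 1f df ac 9e 2e e9 12]
D2: mem[0x08..0x0c] <- [1f b1 af 3d 7c]
query mem[0x08]=0x1f, mem[0x0c]=0x7c, mem[0x0b]=0x3d, mem[0x07]=0xdf

MEM[0x08,0x0c,0x0b,0x07] = 1f 7c 3d df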